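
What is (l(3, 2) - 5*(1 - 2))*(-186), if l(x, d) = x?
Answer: -1488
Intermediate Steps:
(l(3, 2) - 5*(1 - 2))*(-186) = (3 - 5*(1 - 2))*(-186) = (3 - 5*(-1))*(-186) = (3 + 5)*(-186) = 8*(-186) = -1488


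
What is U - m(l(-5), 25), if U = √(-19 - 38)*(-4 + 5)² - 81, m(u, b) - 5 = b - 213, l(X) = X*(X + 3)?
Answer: 102 + I*√57 ≈ 102.0 + 7.5498*I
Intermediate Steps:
l(X) = X*(3 + X)
m(u, b) = -208 + b (m(u, b) = 5 + (b - 213) = 5 + (-213 + b) = -208 + b)
U = -81 + I*√57 (U = √(-57)*1² - 81 = (I*√57)*1 - 81 = I*√57 - 81 = -81 + I*√57 ≈ -81.0 + 7.5498*I)
U - m(l(-5), 25) = (-81 + I*√57) - (-208 + 25) = (-81 + I*√57) - 1*(-183) = (-81 + I*√57) + 183 = 102 + I*√57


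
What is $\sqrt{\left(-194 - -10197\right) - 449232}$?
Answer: $i \sqrt{439229} \approx 662.74 i$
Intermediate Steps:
$\sqrt{\left(-194 - -10197\right) - 449232} = \sqrt{\left(-194 + 10197\right) - 449232} = \sqrt{10003 - 449232} = \sqrt{-439229} = i \sqrt{439229}$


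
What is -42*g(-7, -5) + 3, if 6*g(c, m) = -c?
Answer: -46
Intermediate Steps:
g(c, m) = -c/6 (g(c, m) = (-c)/6 = -c/6)
-42*g(-7, -5) + 3 = -(-7)*(-7) + 3 = -42*7/6 + 3 = -49 + 3 = -46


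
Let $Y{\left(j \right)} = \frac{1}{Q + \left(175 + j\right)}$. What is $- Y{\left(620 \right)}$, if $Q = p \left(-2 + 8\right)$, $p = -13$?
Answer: $- \frac{1}{717} \approx -0.0013947$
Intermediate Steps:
$Q = -78$ ($Q = - 13 \left(-2 + 8\right) = \left(-13\right) 6 = -78$)
$Y{\left(j \right)} = \frac{1}{97 + j}$ ($Y{\left(j \right)} = \frac{1}{-78 + \left(175 + j\right)} = \frac{1}{97 + j}$)
$- Y{\left(620 \right)} = - \frac{1}{97 + 620} = - \frac{1}{717}$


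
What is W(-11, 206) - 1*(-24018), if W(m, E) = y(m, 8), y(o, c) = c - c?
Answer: 24018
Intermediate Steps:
y(o, c) = 0
W(m, E) = 0
W(-11, 206) - 1*(-24018) = 0 - 1*(-24018) = 0 + 24018 = 24018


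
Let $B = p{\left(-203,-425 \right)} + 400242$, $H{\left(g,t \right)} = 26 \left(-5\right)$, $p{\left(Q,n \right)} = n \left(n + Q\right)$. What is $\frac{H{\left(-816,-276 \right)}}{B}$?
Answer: $- \frac{65}{333571} \approx -0.00019486$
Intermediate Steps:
$p{\left(Q,n \right)} = n \left(Q + n\right)$
$H{\left(g,t \right)} = -130$
$B = 667142$ ($B = - 425 \left(-203 - 425\right) + 400242 = \left(-425\right) \left(-628\right) + 400242 = 266900 + 400242 = 667142$)
$\frac{H{\left(-816,-276 \right)}}{B} = - \frac{130}{667142} = \left(-130\right) \frac{1}{667142} = - \frac{65}{333571}$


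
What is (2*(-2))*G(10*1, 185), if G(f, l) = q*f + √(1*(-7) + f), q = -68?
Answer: 2720 - 4*√3 ≈ 2713.1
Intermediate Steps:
G(f, l) = √(-7 + f) - 68*f (G(f, l) = -68*f + √(1*(-7) + f) = -68*f + √(-7 + f) = √(-7 + f) - 68*f)
(2*(-2))*G(10*1, 185) = (2*(-2))*(√(-7 + 10*1) - 680) = -4*(√(-7 + 10) - 68*10) = -4*(√3 - 680) = -4*(-680 + √3) = 2720 - 4*√3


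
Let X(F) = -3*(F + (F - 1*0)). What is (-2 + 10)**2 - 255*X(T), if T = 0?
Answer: 64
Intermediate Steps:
X(F) = -6*F (X(F) = -3*(F + (F + 0)) = -3*(F + F) = -6*F)
(-2 + 10)**2 - 255*X(T) = (-2 + 10)**2 - (-1530)*0 = 8**2 - 255*0 = 64 + 0 = 64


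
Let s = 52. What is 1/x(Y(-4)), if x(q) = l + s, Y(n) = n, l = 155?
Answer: 1/207 ≈ 0.0048309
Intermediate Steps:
x(q) = 207 (x(q) = 155 + 52 = 207)
1/x(Y(-4)) = 1/207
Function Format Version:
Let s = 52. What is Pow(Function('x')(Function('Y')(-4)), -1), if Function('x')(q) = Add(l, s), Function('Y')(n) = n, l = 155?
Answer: Rational(1, 207) ≈ 0.0048309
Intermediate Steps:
Function('x')(q) = 207 (Function('x')(q) = Add(155, 52) = 207)
Pow(Function('x')(Function('Y')(-4)), -1) = Pow(207, -1) = Rational(1, 207)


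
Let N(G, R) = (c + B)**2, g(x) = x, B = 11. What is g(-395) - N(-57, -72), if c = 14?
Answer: -1020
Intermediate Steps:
N(G, R) = 625 (N(G, R) = (14 + 11)**2 = 25**2 = 625)
g(-395) - N(-57, -72) = -395 - 1*625 = -395 - 625 = -1020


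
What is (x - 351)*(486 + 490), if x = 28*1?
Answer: -315248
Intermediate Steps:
x = 28
(x - 351)*(486 + 490) = (28 - 351)*(486 + 490) = -323*976 = -315248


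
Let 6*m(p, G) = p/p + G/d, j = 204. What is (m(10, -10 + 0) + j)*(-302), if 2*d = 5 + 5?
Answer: -184673/3 ≈ -61558.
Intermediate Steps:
d = 5 (d = (5 + 5)/2 = (½)*10 = 5)
m(p, G) = ⅙ + G/30 (m(p, G) = (p/p + G/5)/6 = (1 + G*(⅕))/6 = (1 + G/5)/6 = ⅙ + G/30)
(m(10, -10 + 0) + j)*(-302) = ((⅙ + (-10 + 0)/30) + 204)*(-302) = ((⅙ + (1/30)*(-10)) + 204)*(-302) = ((⅙ - ⅓) + 204)*(-302) = (-⅙ + 204)*(-302) = (1223/6)*(-302) = -184673/3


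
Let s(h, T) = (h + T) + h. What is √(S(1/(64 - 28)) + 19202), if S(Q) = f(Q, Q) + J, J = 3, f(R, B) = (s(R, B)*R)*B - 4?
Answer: √895841859/216 ≈ 138.57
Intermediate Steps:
s(h, T) = T + 2*h (s(h, T) = (T + h) + h = T + 2*h)
f(R, B) = -4 + B*R*(B + 2*R) (f(R, B) = ((B + 2*R)*R)*B - 4 = (R*(B + 2*R))*B - 4 = B*R*(B + 2*R) - 4 = -4 + B*R*(B + 2*R))
S(Q) = -1 + 3*Q³ (S(Q) = (-4 + Q*Q*(Q + 2*Q)) + 3 = (-4 + Q*Q*(3*Q)) + 3 = (-4 + 3*Q³) + 3 = -1 + 3*Q³)
√(S(1/(64 - 28)) + 19202) = √((-1 + 3*(1/(64 - 28))³) + 19202) = √((-1 + 3*(1/36)³) + 19202) = √((-1 + 3*(1/46656)) + 19202) = √((-1 + 1/15552) + 19202) = √(-15551/15552 + 19202) = √(298613953/15552) = √895841859/216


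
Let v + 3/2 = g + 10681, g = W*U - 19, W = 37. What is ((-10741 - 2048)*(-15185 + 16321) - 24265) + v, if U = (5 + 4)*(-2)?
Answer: -29085149/2 ≈ -1.4543e+7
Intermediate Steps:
U = -18 (U = 9*(-2) = -18)
g = -685 (g = 37*(-18) - 19 = -666 - 19 = -685)
v = 19989/2 (v = -3/2 + (-685 + 10681) = -3/2 + 9996 = 19989/2 ≈ 9994.5)
((-10741 - 2048)*(-15185 + 16321) - 24265) + v = ((-10741 - 2048)*(-15185 + 16321) - 24265) + 19989/2 = (-12789*1136 - 24265) + 19989/2 = (-14528304 - 24265) + 19989/2 = -14552569 + 19989/2 = -29085149/2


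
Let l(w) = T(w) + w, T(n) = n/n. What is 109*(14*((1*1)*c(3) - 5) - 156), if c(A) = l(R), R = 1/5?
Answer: -114014/5 ≈ -22803.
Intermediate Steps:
T(n) = 1
R = ⅕ ≈ 0.20000
l(w) = 1 + w
c(A) = 6/5 (c(A) = 1 + ⅕ = 6/5)
109*(14*((1*1)*c(3) - 5) - 156) = 109*(14*((1*1)*(6/5) - 5) - 156) = 109*(14*(1*(6/5) - 5) - 156) = 109*(14*(6/5 - 5) - 156) = 109*(14*(-19/5) - 156) = 109*(-266/5 - 156) = 109*(-1046/5) = -114014/5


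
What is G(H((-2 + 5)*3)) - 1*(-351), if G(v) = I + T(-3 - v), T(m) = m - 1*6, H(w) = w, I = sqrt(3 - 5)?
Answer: 333 + I*sqrt(2) ≈ 333.0 + 1.4142*I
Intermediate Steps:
I = I*sqrt(2) (I = sqrt(-2) = I*sqrt(2) ≈ 1.4142*I)
T(m) = -6 + m (T(m) = m - 6 = -6 + m)
G(v) = -9 - v + I*sqrt(2) (G(v) = I*sqrt(2) + (-6 + (-3 - v)) = I*sqrt(2) + (-9 - v) = -9 - v + I*sqrt(2))
G(H((-2 + 5)*3)) - 1*(-351) = (-9 - (-2 + 5)*3 + I*sqrt(2)) - 1*(-351) = (-9 - 3*3 + I*sqrt(2)) + 351 = (-9 - 1*9 + I*sqrt(2)) + 351 = (-9 - 9 + I*sqrt(2)) + 351 = (-18 + I*sqrt(2)) + 351 = 333 + I*sqrt(2)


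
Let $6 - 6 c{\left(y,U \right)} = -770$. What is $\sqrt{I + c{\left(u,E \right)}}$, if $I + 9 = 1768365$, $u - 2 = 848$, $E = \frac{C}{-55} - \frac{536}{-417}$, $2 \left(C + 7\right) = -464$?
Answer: $\frac{4 \sqrt{994773}}{3} \approx 1329.8$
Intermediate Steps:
$C = -239$ ($C = -7 + \frac{1}{2} \left(-464\right) = -7 - 232 = -239$)
$E = \frac{129143}{22935}$ ($E = - \frac{239}{-55} - \frac{536}{-417} = \left(-239\right) \left(- \frac{1}{55}\right) - - \frac{536}{417} = \frac{239}{55} + \frac{536}{417} = \frac{129143}{22935} \approx 5.6308$)
$u = 850$ ($u = 2 + 848 = 850$)
$I = 1768356$ ($I = -9 + 1768365 = 1768356$)
$c{\left(y,U \right)} = \frac{388}{3}$ ($c{\left(y,U \right)} = 1 - - \frac{385}{3} = 1 + \frac{385}{3} = \frac{388}{3}$)
$\sqrt{I + c{\left(u,E \right)}} = \sqrt{1768356 + \frac{388}{3}} = \sqrt{\frac{5305456}{3}} = \frac{4 \sqrt{994773}}{3}$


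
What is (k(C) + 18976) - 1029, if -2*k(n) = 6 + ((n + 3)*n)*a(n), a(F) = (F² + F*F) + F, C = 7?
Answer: 14269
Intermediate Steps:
a(F) = F + 2*F² (a(F) = (F² + F²) + F = 2*F² + F = F + 2*F²)
k(n) = -3 - n²*(1 + 2*n)*(3 + n)/2 (k(n) = -(6 + ((n + 3)*n)*(n*(1 + 2*n)))/2 = -(6 + ((3 + n)*n)*(n*(1 + 2*n)))/2 = -(6 + (n*(3 + n))*(n*(1 + 2*n)))/2 = -(6 + n²*(1 + 2*n)*(3 + n))/2 = -3 - n²*(1 + 2*n)*(3 + n)/2)
(k(C) + 18976) - 1029 = ((-3 - 1*7⁴ - 7/2*7³ - 3/2*7²) + 18976) - 1029 = ((-3 - 1*2401 - 7/2*343 - 3/2*49) + 18976) - 1029 = ((-3 - 2401 - 2401/2 - 147/2) + 18976) - 1029 = (-3678 + 18976) - 1029 = 15298 - 1029 = 14269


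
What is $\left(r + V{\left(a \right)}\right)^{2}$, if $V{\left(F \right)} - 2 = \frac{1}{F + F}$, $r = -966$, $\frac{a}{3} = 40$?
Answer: $\frac{53526986881}{57600} \approx 9.2929 \cdot 10^{5}$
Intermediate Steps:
$a = 120$ ($a = 3 \cdot 40 = 120$)
$V{\left(F \right)} = 2 + \frac{1}{2 F}$ ($V{\left(F \right)} = 2 + \frac{1}{F + F} = 2 + \frac{1}{2 F}$)
$\left(r + V{\left(a \right)}\right)^{2} = \left(-966 + \left(2 + \frac{1}{2 \cdot 120}\right)\right)^{2} = \left(-966 + \left(2 + \frac{1}{2} \cdot \frac{1}{120}\right)\right)^{2} = \left(-966 + \left(2 + \frac{1}{240}\right)\right)^{2} = \left(-966 + \frac{481}{240}\right)^{2} = \left(- \frac{231359}{240}\right)^{2} = \frac{53526986881}{57600}$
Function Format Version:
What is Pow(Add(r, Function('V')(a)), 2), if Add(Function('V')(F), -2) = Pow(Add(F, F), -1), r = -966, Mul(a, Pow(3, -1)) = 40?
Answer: Rational(53526986881, 57600) ≈ 9.2929e+5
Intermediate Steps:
a = 120 (a = Mul(3, 40) = 120)
Function('V')(F) = Add(2, Mul(Rational(1, 2), Pow(F, -1))) (Function('V')(F) = Add(2, Pow(Add(F, F), -1)) = Add(2, Pow(Mul(2, F), -1)) = Add(2, Mul(Rational(1, 2), Pow(F, -1))))
Pow(Add(r, Function('V')(a)), 2) = Pow(Add(-966, Add(2, Mul(Rational(1, 2), Pow(120, -1)))), 2) = Pow(Add(-966, Add(2, Mul(Rational(1, 2), Rational(1, 120)))), 2) = Pow(Add(-966, Add(2, Rational(1, 240))), 2) = Pow(Add(-966, Rational(481, 240)), 2) = Pow(Rational(-231359, 240), 2) = Rational(53526986881, 57600)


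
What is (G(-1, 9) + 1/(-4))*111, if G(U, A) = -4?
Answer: -1887/4 ≈ -471.75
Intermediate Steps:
(G(-1, 9) + 1/(-4))*111 = (-4 + 1/(-4))*111 = (-4 - ¼)*111 = -17/4*111 = -1887/4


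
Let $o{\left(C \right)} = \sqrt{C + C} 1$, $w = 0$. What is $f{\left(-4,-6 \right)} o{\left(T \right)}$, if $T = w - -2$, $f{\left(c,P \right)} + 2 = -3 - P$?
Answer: $2$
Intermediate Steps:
$f{\left(c,P \right)} = -5 - P$ ($f{\left(c,P \right)} = -2 - \left(3 + P\right) = -5 - P$)
$T = 2$ ($T = 0 - -2 = 0 + 2 = 2$)
$o{\left(C \right)} = \sqrt{2} \sqrt{C}$ ($o{\left(C \right)} = \sqrt{2 C} 1 = \sqrt{2} \sqrt{C} 1 = \sqrt{2} \sqrt{C}$)
$f{\left(-4,-6 \right)} o{\left(T \right)} = \left(-5 - -6\right) \sqrt{2} \sqrt{2} = \left(-5 + 6\right) 2 = 1 \cdot 2 = 2$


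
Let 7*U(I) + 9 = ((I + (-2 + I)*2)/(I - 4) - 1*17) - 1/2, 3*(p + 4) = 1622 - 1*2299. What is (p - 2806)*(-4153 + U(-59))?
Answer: 4769365823/378 ≈ 1.2617e+7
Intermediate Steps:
p = -689/3 (p = -4 + (1622 - 1*2299)/3 = -4 + (1622 - 2299)/3 = -4 + (⅓)*(-677) = -4 - 677/3 = -689/3 ≈ -229.67)
U(I) = -53/14 + (-4 + 3*I)/(7*(-4 + I)) (U(I) = -9/7 + (((I + (-2 + I)*2)/(I - 4) - 1*17) - 1/2)/7 = -9/7 + (((I + (-4 + 2*I))/(-4 + I) - 17) - 1/2)/7 = -9/7 + (((-4 + 3*I)/(-4 + I) - 17) - 1*½)/7 = -9/7 + (((-4 + 3*I)/(-4 + I) - 17) - ½)/7 = -9/7 + ((-17 + (-4 + 3*I)/(-4 + I)) - ½)/7 = -9/7 + (-35/2 + (-4 + 3*I)/(-4 + I))/7 = -9/7 + (-5/2 + (-4 + 3*I)/(7*(-4 + I))) = -53/14 + (-4 + 3*I)/(7*(-4 + I)))
(p - 2806)*(-4153 + U(-59)) = (-689/3 - 2806)*(-4153 + (204 - 47*(-59))/(14*(-4 - 59))) = -9107*(-4153 + (1/14)*(204 + 2773)/(-63))/3 = -9107*(-4153 + (1/14)*(-1/63)*2977)/3 = -9107*(-4153 - 2977/882)/3 = -9107/3*(-3665923/882) = 4769365823/378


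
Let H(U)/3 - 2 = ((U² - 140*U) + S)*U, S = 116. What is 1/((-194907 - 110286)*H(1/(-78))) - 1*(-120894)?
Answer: 2858689978233918/23646251909 ≈ 1.2089e+5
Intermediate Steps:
H(U) = 6 + 3*U*(116 + U² - 140*U) (H(U) = 6 + 3*(((U² - 140*U) + 116)*U) = 6 + 3*((116 + U² - 140*U)*U) = 6 + 3*(U*(116 + U² - 140*U)) = 6 + 3*U*(116 + U² - 140*U))
1/((-194907 - 110286)*H(1/(-78))) - 1*(-120894) = 1/((-194907 - 110286)*(6 - 420*(1/(-78))² + 3*(1/(-78))³ + 348/(-78))) - 1*(-120894) = 1/((-305193)*(6 - 420*(-1/78)² + 3*(-1/78)³ + 348*(-1/78))) + 120894 = -1/(305193*(6 - 420*1/6084 + 3*(-1/474552) - 58/13)) + 120894 = -1/(305193*(6 - 35/507 - 1/158184 - 58/13)) + 120894 = -1/(305193*232439/158184) + 120894 = -1/305193*158184/232439 + 120894 = -52728/23646251909 + 120894 = 2858689978233918/23646251909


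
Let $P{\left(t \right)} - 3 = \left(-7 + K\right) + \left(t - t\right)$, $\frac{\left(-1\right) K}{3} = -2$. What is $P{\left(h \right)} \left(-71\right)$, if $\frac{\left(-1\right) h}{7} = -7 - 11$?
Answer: $-142$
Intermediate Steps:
$K = 6$ ($K = \left(-3\right) \left(-2\right) = 6$)
$h = 126$ ($h = - 7 \left(-7 - 11\right) = \left(-7\right) \left(-18\right) = 126$)
$P{\left(t \right)} = 2$ ($P{\left(t \right)} = 3 + \left(\left(-7 + 6\right) + \left(t - t\right)\right) = 3 + \left(-1 + 0\right) = 3 - 1 = 2$)
$P{\left(h \right)} \left(-71\right) = 2 \left(-71\right) = -142$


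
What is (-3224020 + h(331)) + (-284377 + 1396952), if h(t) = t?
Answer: -2111114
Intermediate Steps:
(-3224020 + h(331)) + (-284377 + 1396952) = (-3224020 + 331) + (-284377 + 1396952) = -3223689 + 1112575 = -2111114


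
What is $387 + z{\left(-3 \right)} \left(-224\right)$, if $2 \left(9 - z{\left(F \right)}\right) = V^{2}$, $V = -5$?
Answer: $1171$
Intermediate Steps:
$z{\left(F \right)} = - \frac{7}{2}$ ($z{\left(F \right)} = 9 - \frac{\left(-5\right)^{2}}{2} = 9 - \frac{25}{2} = - \frac{7}{2}$)
$387 + z{\left(-3 \right)} \left(-224\right) = 387 - -784 = 387 + 784 = 1171$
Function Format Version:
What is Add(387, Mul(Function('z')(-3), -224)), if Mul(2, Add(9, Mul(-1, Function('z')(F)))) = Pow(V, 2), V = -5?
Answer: 1171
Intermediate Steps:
Function('z')(F) = Rational(-7, 2) (Function('z')(F) = Add(9, Mul(Rational(-1, 2), Pow(-5, 2))) = Add(9, Mul(Rational(-1, 2), 25)) = Add(9, Rational(-25, 2)) = Rational(-7, 2))
Add(387, Mul(Function('z')(-3), -224)) = Add(387, Mul(Rational(-7, 2), -224)) = Add(387, 784) = 1171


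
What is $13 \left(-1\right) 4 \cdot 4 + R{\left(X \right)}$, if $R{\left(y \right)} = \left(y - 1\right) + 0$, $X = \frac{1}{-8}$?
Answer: $- \frac{1673}{8} \approx -209.13$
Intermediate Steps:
$X = - \frac{1}{8} \approx -0.125$
$R{\left(y \right)} = -1 + y$ ($R{\left(y \right)} = \left(-1 + y\right) + 0 = -1 + y$)
$13 \left(-1\right) 4 \cdot 4 + R{\left(X \right)} = 13 \left(-1\right) 4 \cdot 4 - \frac{9}{8} = 13 \left(\left(-4\right) 4\right) - \frac{9}{8} = 13 \left(-16\right) - \frac{9}{8} = -208 - \frac{9}{8} = - \frac{1673}{8}$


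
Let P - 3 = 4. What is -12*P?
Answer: -84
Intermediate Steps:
P = 7 (P = 3 + 4 = 7)
-12*P = -12*7 = -84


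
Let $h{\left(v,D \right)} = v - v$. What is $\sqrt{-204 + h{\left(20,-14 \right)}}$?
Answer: $2 i \sqrt{51} \approx 14.283 i$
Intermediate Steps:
$h{\left(v,D \right)} = 0$
$\sqrt{-204 + h{\left(20,-14 \right)}} = \sqrt{-204 + 0} = \sqrt{-204} = 2 i \sqrt{51}$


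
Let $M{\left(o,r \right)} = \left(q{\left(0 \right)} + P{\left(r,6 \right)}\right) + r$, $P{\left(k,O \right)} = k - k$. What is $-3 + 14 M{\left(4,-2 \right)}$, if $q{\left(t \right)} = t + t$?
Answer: $-31$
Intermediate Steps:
$P{\left(k,O \right)} = 0$
$q{\left(t \right)} = 2 t$
$M{\left(o,r \right)} = r$ ($M{\left(o,r \right)} = \left(2 \cdot 0 + 0\right) + r = \left(0 + 0\right) + r = 0 + r = r$)
$-3 + 14 M{\left(4,-2 \right)} = -3 + 14 \left(-2\right) = -3 - 28 = -31$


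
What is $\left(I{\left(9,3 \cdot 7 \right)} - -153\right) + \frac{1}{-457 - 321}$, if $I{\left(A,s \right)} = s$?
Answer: $\frac{135371}{778} \approx 174.0$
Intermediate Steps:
$\left(I{\left(9,3 \cdot 7 \right)} - -153\right) + \frac{1}{-457 - 321} = \left(3 \cdot 7 - -153\right) + \frac{1}{-457 - 321} = \left(21 + 153\right) + \frac{1}{-778} = 174 - \frac{1}{778} = \frac{135371}{778}$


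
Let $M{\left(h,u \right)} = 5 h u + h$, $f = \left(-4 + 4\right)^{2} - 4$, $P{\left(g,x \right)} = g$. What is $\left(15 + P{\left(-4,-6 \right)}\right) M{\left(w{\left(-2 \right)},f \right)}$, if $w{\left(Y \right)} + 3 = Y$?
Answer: $1045$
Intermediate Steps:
$w{\left(Y \right)} = -3 + Y$
$f = -4$ ($f = 0^{2} - 4 = 0 - 4 = -4$)
$M{\left(h,u \right)} = h + 5 h u$ ($M{\left(h,u \right)} = 5 h u + h = h + 5 h u$)
$\left(15 + P{\left(-4,-6 \right)}\right) M{\left(w{\left(-2 \right)},f \right)} = \left(15 - 4\right) \left(-3 - 2\right) \left(1 + 5 \left(-4\right)\right) = 11 \left(- 5 \left(1 - 20\right)\right) = 11 \left(\left(-5\right) \left(-19\right)\right) = 11 \cdot 95 = 1045$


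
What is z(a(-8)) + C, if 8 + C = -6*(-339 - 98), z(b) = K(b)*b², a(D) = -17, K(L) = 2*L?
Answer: -7212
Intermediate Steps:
z(b) = 2*b³ (z(b) = (2*b)*b² = 2*b³)
C = 2614 (C = -8 - 6*(-339 - 98) = -8 - 6*(-437) = -8 + 2622 = 2614)
z(a(-8)) + C = 2*(-17)³ + 2614 = 2*(-4913) + 2614 = -9826 + 2614 = -7212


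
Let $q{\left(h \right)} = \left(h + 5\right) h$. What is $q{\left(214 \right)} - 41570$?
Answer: $5296$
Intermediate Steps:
$q{\left(h \right)} = h \left(5 + h\right)$ ($q{\left(h \right)} = \left(5 + h\right) h = h \left(5 + h\right)$)
$q{\left(214 \right)} - 41570 = 214 \left(5 + 214\right) - 41570 = 214 \cdot 219 - 41570 = 46866 - 41570 = 5296$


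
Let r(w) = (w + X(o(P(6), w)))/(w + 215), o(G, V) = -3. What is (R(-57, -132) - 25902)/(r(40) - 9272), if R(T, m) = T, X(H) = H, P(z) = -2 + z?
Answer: 6619545/2364323 ≈ 2.7998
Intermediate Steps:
r(w) = (-3 + w)/(215 + w) (r(w) = (w - 3)/(w + 215) = (-3 + w)/(215 + w))
(R(-57, -132) - 25902)/(r(40) - 9272) = (-57 - 25902)/((-3 + 40)/(215 + 40) - 9272) = -25959/(37/255 - 9272) = -25959/(-2364323/255) = -25959*(-255/2364323) = 6619545/2364323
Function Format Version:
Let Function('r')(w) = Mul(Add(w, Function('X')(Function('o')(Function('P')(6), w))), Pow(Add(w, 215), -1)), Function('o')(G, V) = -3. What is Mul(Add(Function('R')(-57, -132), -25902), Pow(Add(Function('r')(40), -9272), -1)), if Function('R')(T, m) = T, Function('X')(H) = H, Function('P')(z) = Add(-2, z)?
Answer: Rational(6619545, 2364323) ≈ 2.7998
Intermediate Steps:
Function('r')(w) = Mul(Pow(Add(215, w), -1), Add(-3, w)) (Function('r')(w) = Mul(Add(w, -3), Pow(Add(w, 215), -1)) = Mul(Add(-3, w), Pow(Add(215, w), -1)) = Mul(Pow(Add(215, w), -1), Add(-3, w)))
Mul(Add(Function('R')(-57, -132), -25902), Pow(Add(Function('r')(40), -9272), -1)) = Mul(Add(-57, -25902), Pow(Add(Mul(Pow(Add(215, 40), -1), Add(-3, 40)), -9272), -1)) = Mul(-25959, Pow(Add(Mul(Pow(255, -1), 37), -9272), -1)) = Mul(-25959, Pow(Add(Mul(Rational(1, 255), 37), -9272), -1)) = Mul(-25959, Pow(Add(Rational(37, 255), -9272), -1)) = Mul(-25959, Pow(Rational(-2364323, 255), -1)) = Mul(-25959, Rational(-255, 2364323)) = Rational(6619545, 2364323)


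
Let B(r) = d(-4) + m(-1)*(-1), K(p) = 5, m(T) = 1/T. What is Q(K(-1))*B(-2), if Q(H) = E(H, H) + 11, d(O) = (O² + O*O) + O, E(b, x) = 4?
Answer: 435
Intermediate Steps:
m(T) = 1/T
d(O) = O + 2*O² (d(O) = (O² + O²) + O = 2*O² + O = O + 2*O²)
B(r) = 29 (B(r) = -4*(1 + 2*(-4)) - 1/(-1) = -4*(1 - 8) - 1*(-1) = -4*(-7) + 1 = 28 + 1 = 29)
Q(H) = 15 (Q(H) = 4 + 11 = 15)
Q(K(-1))*B(-2) = 15*29 = 435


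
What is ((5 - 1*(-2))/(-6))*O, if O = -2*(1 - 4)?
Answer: -7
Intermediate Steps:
O = 6 (O = -2*(-3) = 6)
((5 - 1*(-2))/(-6))*O = ((5 - 1*(-2))/(-6))*6 = ((5 + 2)*(-⅙))*6 = (7*(-⅙))*6 = -7/6*6 = -7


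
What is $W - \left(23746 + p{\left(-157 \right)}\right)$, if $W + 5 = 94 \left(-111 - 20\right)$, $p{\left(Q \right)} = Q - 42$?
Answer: $-35866$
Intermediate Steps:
$p{\left(Q \right)} = -42 + Q$
$W = -12319$ ($W = -5 + 94 \left(-111 - 20\right) = -5 + 94 \left(-131\right) = -5 - 12314 = -12319$)
$W - \left(23746 + p{\left(-157 \right)}\right) = -12319 - \left(23746 - 199\right) = -12319 - 23547 = -35866$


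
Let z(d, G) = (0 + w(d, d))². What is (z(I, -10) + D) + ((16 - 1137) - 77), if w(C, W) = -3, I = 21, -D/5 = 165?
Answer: -2014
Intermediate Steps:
D = -825 (D = -5*165 = -825)
z(d, G) = 9 (z(d, G) = (0 - 3)² = (-3)² = 9)
(z(I, -10) + D) + ((16 - 1137) - 77) = (9 - 825) + ((16 - 1137) - 77) = -816 + (-1121 - 77) = -816 - 1198 = -2014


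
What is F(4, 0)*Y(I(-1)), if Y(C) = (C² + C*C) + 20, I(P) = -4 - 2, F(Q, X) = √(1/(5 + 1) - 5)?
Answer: 46*I*√174/3 ≈ 202.26*I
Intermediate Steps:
F(Q, X) = I*√174/6 (F(Q, X) = √(1/6 - 5) = √(⅙ - 5) = √(-29/6) = I*√174/6)
I(P) = -6
Y(C) = 20 + 2*C² (Y(C) = (C² + C²) + 20 = 2*C² + 20 = 20 + 2*C²)
F(4, 0)*Y(I(-1)) = (I*√174/6)*(20 + 2*(-6)²) = (I*√174/6)*(20 + 2*36) = (I*√174/6)*(20 + 72) = (I*√174/6)*92 = 46*I*√174/3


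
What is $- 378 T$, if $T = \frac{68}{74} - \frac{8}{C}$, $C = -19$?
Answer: $- \frac{356076}{703} \approx -506.51$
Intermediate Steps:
$T = \frac{942}{703}$ ($T = \frac{68}{74} - \frac{8}{-19} = 68 \cdot \frac{1}{74} - - \frac{8}{19} = \frac{34}{37} + \frac{8}{19} = \frac{942}{703} \approx 1.34$)
$- 378 T = \left(-378\right) \frac{942}{703} = - \frac{356076}{703}$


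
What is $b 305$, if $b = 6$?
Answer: $1830$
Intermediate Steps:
$b 305 = 6 \cdot 305 = 1830$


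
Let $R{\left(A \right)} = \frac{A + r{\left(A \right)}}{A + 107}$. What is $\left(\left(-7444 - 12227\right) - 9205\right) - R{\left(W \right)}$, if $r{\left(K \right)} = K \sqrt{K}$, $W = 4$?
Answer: $- \frac{1068416}{37} \approx -28876.0$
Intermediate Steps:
$r{\left(K \right)} = K^{\frac{3}{2}}$
$R{\left(A \right)} = \frac{A + A^{\frac{3}{2}}}{107 + A}$ ($R{\left(A \right)} = \frac{A + A^{\frac{3}{2}}}{A + 107} = \frac{A + A^{\frac{3}{2}}}{107 + A}$)
$\left(\left(-7444 - 12227\right) - 9205\right) - R{\left(W \right)} = \left(\left(-7444 - 12227\right) - 9205\right) - \frac{4 + 4^{\frac{3}{2}}}{107 + 4} = \left(\left(-7444 - 12227\right) - 9205\right) - \frac{4 + 8}{111} = \left(-19671 - 9205\right) - \frac{1}{111} \cdot 12 = -28876 - \frac{4}{37} = - \frac{1068416}{37}$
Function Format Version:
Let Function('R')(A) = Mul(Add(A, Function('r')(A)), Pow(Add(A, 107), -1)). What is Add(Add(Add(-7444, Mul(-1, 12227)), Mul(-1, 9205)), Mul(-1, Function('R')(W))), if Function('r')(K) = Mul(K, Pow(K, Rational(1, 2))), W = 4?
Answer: Rational(-1068416, 37) ≈ -28876.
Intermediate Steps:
Function('r')(K) = Pow(K, Rational(3, 2))
Function('R')(A) = Mul(Pow(Add(107, A), -1), Add(A, Pow(A, Rational(3, 2)))) (Function('R')(A) = Mul(Add(A, Pow(A, Rational(3, 2))), Pow(Add(A, 107), -1)) = Mul(Add(A, Pow(A, Rational(3, 2))), Pow(Add(107, A), -1)) = Mul(Pow(Add(107, A), -1), Add(A, Pow(A, Rational(3, 2)))))
Add(Add(Add(-7444, Mul(-1, 12227)), Mul(-1, 9205)), Mul(-1, Function('R')(W))) = Add(Add(Add(-7444, Mul(-1, 12227)), Mul(-1, 9205)), Mul(-1, Mul(Pow(Add(107, 4), -1), Add(4, Pow(4, Rational(3, 2)))))) = Add(Add(Add(-7444, -12227), -9205), Mul(-1, Mul(Pow(111, -1), Add(4, 8)))) = Add(Add(-19671, -9205), Mul(-1, Mul(Rational(1, 111), 12))) = Add(-28876, Mul(-1, Rational(4, 37))) = Add(-28876, Rational(-4, 37)) = Rational(-1068416, 37)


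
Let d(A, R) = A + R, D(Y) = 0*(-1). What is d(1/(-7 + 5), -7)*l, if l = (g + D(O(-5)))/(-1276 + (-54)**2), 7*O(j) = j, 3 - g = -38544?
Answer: -115641/656 ≈ -176.28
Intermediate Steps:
g = 38547 (g = 3 - 1*(-38544) = 3 + 38544 = 38547)
O(j) = j/7
D(Y) = 0
l = 38547/1640 (l = (38547 + 0)/(-1276 + (-54)**2) = 38547/(-1276 + 2916) = 38547/1640 ≈ 23.504)
d(1/(-7 + 5), -7)*l = (1/(-7 + 5) - 7)*(38547/1640) = (1/(-2) - 7)*(38547/1640) = (-1/2 - 7)*(38547/1640) = -15/2*38547/1640 = -115641/656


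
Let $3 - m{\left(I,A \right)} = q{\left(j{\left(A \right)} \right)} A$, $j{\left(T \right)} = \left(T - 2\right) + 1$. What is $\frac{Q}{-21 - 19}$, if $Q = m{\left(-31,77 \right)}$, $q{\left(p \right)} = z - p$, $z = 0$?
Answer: $- \frac{1171}{8} \approx -146.38$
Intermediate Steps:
$j{\left(T \right)} = -1 + T$ ($j{\left(T \right)} = \left(-2 + T\right) + 1 = -1 + T$)
$q{\left(p \right)} = - p$ ($q{\left(p \right)} = 0 - p = - p$)
$m{\left(I,A \right)} = 3 - A \left(1 - A\right)$ ($m{\left(I,A \right)} = 3 - - (-1 + A) A = 3 - \left(1 - A\right) A = 3 - A \left(1 - A\right)$)
$Q = 5855$ ($Q = 3 + 77 \left(-1 + 77\right) = 3 + 77 \cdot 76 = 3 + 5852 = 5855$)
$\frac{Q}{-21 - 19} = \frac{5855}{-21 - 19} = \frac{5855}{-40} = 5855 \left(- \frac{1}{40}\right) = - \frac{1171}{8}$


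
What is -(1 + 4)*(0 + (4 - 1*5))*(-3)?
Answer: -15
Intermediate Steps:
-(1 + 4)*(0 + (4 - 1*5))*(-3) = -5*(0 + (4 - 5))*(-3) = -5*(0 - 1)*(-3) = -5*(-1*(-3)) = -5*3 = -1*15 = -15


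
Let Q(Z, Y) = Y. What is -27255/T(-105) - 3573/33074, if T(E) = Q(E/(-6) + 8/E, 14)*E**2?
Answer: -24215407/85082865 ≈ -0.28461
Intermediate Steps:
T(E) = 14*E**2
-27255/T(-105) - 3573/33074 = -27255/(14*(-105)**2) - 3573/33074 = -27255/(14*11025) - 3573*1/33074 = -27255/154350 - 3573/33074 = -27255*1/154350 - 3573/33074 = -1817/10290 - 3573/33074 = -24215407/85082865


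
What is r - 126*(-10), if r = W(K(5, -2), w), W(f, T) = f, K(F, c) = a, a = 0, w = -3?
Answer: 1260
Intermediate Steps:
K(F, c) = 0
r = 0
r - 126*(-10) = 0 - 126*(-10) = 0 + 1260 = 1260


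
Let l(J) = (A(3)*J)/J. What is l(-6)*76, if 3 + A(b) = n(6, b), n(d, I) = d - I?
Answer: 0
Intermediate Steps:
A(b) = 3 - b (A(b) = -3 + (6 - b) = 3 - b)
l(J) = 0 (l(J) = ((3 - 1*3)*J)/J = ((3 - 3)*J)/J = (0*J)/J = 0/J = 0)
l(-6)*76 = 0*76 = 0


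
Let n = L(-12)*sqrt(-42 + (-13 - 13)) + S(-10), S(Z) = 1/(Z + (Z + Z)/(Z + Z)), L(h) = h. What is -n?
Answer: 1/9 + 24*I*sqrt(17) ≈ 0.11111 + 98.955*I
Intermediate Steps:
S(Z) = 1/(1 + Z) (S(Z) = 1/(Z + (2*Z)/((2*Z))) = 1/(Z + (2*Z)*(1/(2*Z))) = 1/(Z + 1) = 1/(1 + Z))
n = -1/9 - 24*I*sqrt(17) (n = -12*sqrt(-42 + (-13 - 13)) + 1/(1 - 10) = -12*sqrt(-42 - 26) + 1/(-9) = -24*I*sqrt(17) - 1/9 = -1/9 - 24*I*sqrt(17) ≈ -0.11111 - 98.955*I)
-n = -(-1/9 - 24*I*sqrt(17)) = 1/9 + 24*I*sqrt(17)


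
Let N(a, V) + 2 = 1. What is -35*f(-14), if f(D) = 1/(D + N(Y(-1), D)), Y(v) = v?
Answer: 7/3 ≈ 2.3333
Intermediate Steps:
N(a, V) = -1 (N(a, V) = -2 + 1 = -1)
f(D) = 1/(-1 + D) (f(D) = 1/(D - 1) = 1/(-1 + D))
-35*f(-14) = -35/(-1 - 14) = -35/(-15) = -35*(-1/15) = 7/3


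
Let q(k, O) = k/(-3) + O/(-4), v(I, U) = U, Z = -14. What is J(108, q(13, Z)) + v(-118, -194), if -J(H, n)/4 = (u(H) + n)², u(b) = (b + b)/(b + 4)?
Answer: -87670/441 ≈ -198.80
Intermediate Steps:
q(k, O) = -k/3 - O/4 (q(k, O) = k*(-⅓) + O*(-¼) = -k/3 - O/4)
u(b) = 2*b/(4 + b) (u(b) = (2*b)/(4 + b) = 2*b/(4 + b))
J(H, n) = -4*(n + 2*H/(4 + H))² (J(H, n) = -4*(2*H/(4 + H) + n)² = -4*(n + 2*H/(4 + H))²)
J(108, q(13, Z)) + v(-118, -194) = -4*(2*108 + (-⅓*13 - ¼*(-14))*(4 + 108))²/(4 + 108)² - 194 = -4*(216 + (-13/3 + 7/2)*112)²/112² - 194 = -4*1/12544*(216 - ⅚*112)² - 194 = -4*1/12544*(216 - 280/3)² - 194 = -4*1/12544*(368/3)² - 194 = -4*1/12544*135424/9 - 194 = -2116/441 - 194 = -87670/441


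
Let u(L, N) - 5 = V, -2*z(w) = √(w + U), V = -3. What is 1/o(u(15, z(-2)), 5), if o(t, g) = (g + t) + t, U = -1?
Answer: ⅑ ≈ 0.11111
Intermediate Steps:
z(w) = -√(-1 + w)/2 (z(w) = -√(w - 1)/2 = -√(-1 + w)/2)
u(L, N) = 2 (u(L, N) = 5 - 3 = 2)
o(t, g) = g + 2*t
1/o(u(15, z(-2)), 5) = 1/(5 + 2*2) = 1/(5 + 4) = 1/9 = ⅑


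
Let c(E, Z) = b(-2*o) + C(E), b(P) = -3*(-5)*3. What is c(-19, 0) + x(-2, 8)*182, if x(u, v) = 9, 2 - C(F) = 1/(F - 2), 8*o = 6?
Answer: 35386/21 ≈ 1685.0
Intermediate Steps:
o = 3/4 (o = (1/8)*6 = 3/4 ≈ 0.75000)
C(F) = 2 - 1/(-2 + F) (C(F) = 2 - 1/(F - 2) = 2 - 1/(-2 + F))
b(P) = 45 (b(P) = 15*3 = 45)
c(E, Z) = 45 + (-5 + 2*E)/(-2 + E)
c(-19, 0) + x(-2, 8)*182 = (-95 + 47*(-19))/(-2 - 19) + 9*182 = (-95 - 893)/(-21) + 1638 = -1/21*(-988) + 1638 = 988/21 + 1638 = 35386/21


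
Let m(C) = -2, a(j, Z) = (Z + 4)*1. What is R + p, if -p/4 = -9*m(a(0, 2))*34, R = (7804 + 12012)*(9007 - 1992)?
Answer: 139006792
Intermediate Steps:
a(j, Z) = 4 + Z (a(j, Z) = (4 + Z)*1 = 4 + Z)
R = 139009240 (R = 19816*7015 = 139009240)
p = -2448 (p = -4*(-9*(-2))*34 = -72*34 = -4*612 = -2448)
R + p = 139009240 - 2448 = 139006792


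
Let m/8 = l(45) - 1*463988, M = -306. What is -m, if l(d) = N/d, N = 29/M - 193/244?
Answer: 1558944067574/419985 ≈ 3.7119e+6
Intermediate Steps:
N = -33067/37332 (N = 29/(-306) - 193/244 = 29*(-1/306) - 193*1/244 = -29/306 - 193/244 = -33067/37332 ≈ -0.88575)
l(d) = -33067/(37332*d)
m = -1558944067574/419985 (m = 8*(-33067/37332/45 - 1*463988) = 8*(-33067/37332*1/45 - 463988) = 8*(-33067/1679940 - 463988) = 8*(-779472033787/1679940) = -1558944067574/419985 ≈ -3.7119e+6)
-m = -1*(-1558944067574/419985) = 1558944067574/419985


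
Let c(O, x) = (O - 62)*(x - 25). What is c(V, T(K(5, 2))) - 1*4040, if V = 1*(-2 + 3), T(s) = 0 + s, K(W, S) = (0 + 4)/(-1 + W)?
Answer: -2576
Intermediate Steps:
K(W, S) = 4/(-1 + W)
T(s) = s
V = 1 (V = 1*1 = 1)
c(O, x) = (-62 + O)*(-25 + x)
c(V, T(K(5, 2))) - 1*4040 = (1550 - 248/(-1 + 5) - 25*1 + 1*(4/(-1 + 5))) - 1*4040 = (1550 - 248/4 - 25 + 1*(4/4)) - 4040 = (1550 - 248/4 - 25 + 1*(4*(¼))) - 4040 = (1550 - 62*1 - 25 + 1*1) - 4040 = (1550 - 62 - 25 + 1) - 4040 = 1464 - 4040 = -2576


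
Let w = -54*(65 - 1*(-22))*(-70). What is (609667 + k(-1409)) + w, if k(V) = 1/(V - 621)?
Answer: 1905209809/2030 ≈ 9.3853e+5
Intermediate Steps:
k(V) = 1/(-621 + V)
w = 328860 (w = -54*(65 + 22)*(-70) = -54*87*(-70) = -4698*(-70) = 328860)
(609667 + k(-1409)) + w = (609667 + 1/(-621 - 1409)) + 328860 = (609667 + 1/(-2030)) + 328860 = (609667 - 1/2030) + 328860 = 1237624009/2030 + 328860 = 1905209809/2030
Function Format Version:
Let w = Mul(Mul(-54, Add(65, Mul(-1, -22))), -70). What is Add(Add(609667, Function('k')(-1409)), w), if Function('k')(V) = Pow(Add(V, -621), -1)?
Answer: Rational(1905209809, 2030) ≈ 9.3853e+5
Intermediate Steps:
Function('k')(V) = Pow(Add(-621, V), -1)
w = 328860 (w = Mul(Mul(-54, Add(65, 22)), -70) = Mul(Mul(-54, 87), -70) = Mul(-4698, -70) = 328860)
Add(Add(609667, Function('k')(-1409)), w) = Add(Add(609667, Pow(Add(-621, -1409), -1)), 328860) = Add(Add(609667, Pow(-2030, -1)), 328860) = Add(Add(609667, Rational(-1, 2030)), 328860) = Add(Rational(1237624009, 2030), 328860) = Rational(1905209809, 2030)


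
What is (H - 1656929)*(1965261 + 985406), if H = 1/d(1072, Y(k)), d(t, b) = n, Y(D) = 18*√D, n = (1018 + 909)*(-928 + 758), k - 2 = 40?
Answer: -1601602487955981037/327590 ≈ -4.8890e+12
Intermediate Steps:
k = 42 (k = 2 + 40 = 42)
n = -327590 (n = 1927*(-170) = -327590)
d(t, b) = -327590
H = -1/327590 (H = 1/(-327590) = -1/327590 ≈ -3.0526e-6)
(H - 1656929)*(1965261 + 985406) = (-1/327590 - 1656929)*(1965261 + 985406) = -542793371111/327590*2950667 = -1601602487955981037/327590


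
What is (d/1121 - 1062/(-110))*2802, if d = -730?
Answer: 1555393002/61655 ≈ 25227.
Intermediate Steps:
(d/1121 - 1062/(-110))*2802 = (-730/1121 - 1062/(-110))*2802 = (-730*1/1121 - 1062*(-1/110))*2802 = (-730/1121 + 531/55)*2802 = (555101/61655)*2802 = 1555393002/61655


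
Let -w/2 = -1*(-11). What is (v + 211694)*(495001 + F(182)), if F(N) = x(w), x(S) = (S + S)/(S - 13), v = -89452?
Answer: 2117852307118/35 ≈ 6.0510e+10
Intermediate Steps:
w = -22 (w = -(-2)*(-11) = -2*11 = -22)
x(S) = 2*S/(-13 + S) (x(S) = (2*S)/(-13 + S) = 2*S/(-13 + S))
F(N) = 44/35 (F(N) = 2*(-22)/(-13 - 22) = 2*(-22)/(-35) = 2*(-22)*(-1/35) = 44/35)
(v + 211694)*(495001 + F(182)) = (-89452 + 211694)*(495001 + 44/35) = 122242*(17325079/35) = 2117852307118/35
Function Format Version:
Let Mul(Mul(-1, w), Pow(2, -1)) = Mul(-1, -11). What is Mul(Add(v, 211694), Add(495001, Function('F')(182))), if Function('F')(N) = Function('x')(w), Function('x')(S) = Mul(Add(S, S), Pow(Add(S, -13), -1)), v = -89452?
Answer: Rational(2117852307118, 35) ≈ 6.0510e+10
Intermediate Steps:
w = -22 (w = Mul(-2, Mul(-1, -11)) = Mul(-2, 11) = -22)
Function('x')(S) = Mul(2, S, Pow(Add(-13, S), -1)) (Function('x')(S) = Mul(Mul(2, S), Pow(Add(-13, S), -1)) = Mul(2, S, Pow(Add(-13, S), -1)))
Function('F')(N) = Rational(44, 35) (Function('F')(N) = Mul(2, -22, Pow(Add(-13, -22), -1)) = Mul(2, -22, Pow(-35, -1)) = Mul(2, -22, Rational(-1, 35)) = Rational(44, 35))
Mul(Add(v, 211694), Add(495001, Function('F')(182))) = Mul(Add(-89452, 211694), Add(495001, Rational(44, 35))) = Mul(122242, Rational(17325079, 35)) = Rational(2117852307118, 35)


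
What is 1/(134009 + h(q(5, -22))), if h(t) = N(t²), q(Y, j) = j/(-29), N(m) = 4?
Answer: 1/134013 ≈ 7.4620e-6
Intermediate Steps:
q(Y, j) = -j/29 (q(Y, j) = j*(-1/29) = -j/29)
h(t) = 4
1/(134009 + h(q(5, -22))) = 1/(134009 + 4) = 1/134013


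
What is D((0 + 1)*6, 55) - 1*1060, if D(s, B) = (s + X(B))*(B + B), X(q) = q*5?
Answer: 29850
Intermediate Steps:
X(q) = 5*q
D(s, B) = 2*B*(s + 5*B) (D(s, B) = (s + 5*B)*(B + B) = (s + 5*B)*(2*B) = 2*B*(s + 5*B))
D((0 + 1)*6, 55) - 1*1060 = 2*55*((0 + 1)*6 + 5*55) - 1*1060 = 2*55*(1*6 + 275) - 1060 = 2*55*(6 + 275) - 1060 = 2*55*281 - 1060 = 30910 - 1060 = 29850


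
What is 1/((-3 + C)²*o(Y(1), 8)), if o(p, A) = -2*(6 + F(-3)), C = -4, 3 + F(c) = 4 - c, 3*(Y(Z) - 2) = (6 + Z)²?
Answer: -1/980 ≈ -0.0010204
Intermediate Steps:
Y(Z) = 2 + (6 + Z)²/3
F(c) = 1 - c (F(c) = -3 + (4 - c) = 1 - c)
o(p, A) = -20 (o(p, A) = -2*(6 + (1 - 1*(-3))) = -2*(6 + (1 + 3)) = -2*(6 + 4) = -2*10 = -20)
1/((-3 + C)²*o(Y(1), 8)) = 1/((-3 - 4)²*(-20)) = 1/((-7)²*(-20)) = 1/(49*(-20)) = 1/(-980) = -1/980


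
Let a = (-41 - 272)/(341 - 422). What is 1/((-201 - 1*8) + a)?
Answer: -81/16616 ≈ -0.0048748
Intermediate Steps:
a = 313/81 (a = -313/(-81) = -313*(-1/81) = 313/81 ≈ 3.8642)
1/((-201 - 1*8) + a) = 1/((-201 - 1*8) + 313/81) = 1/((-201 - 8) + 313/81) = 1/(-209 + 313/81) = 1/(-16616/81) = -81/16616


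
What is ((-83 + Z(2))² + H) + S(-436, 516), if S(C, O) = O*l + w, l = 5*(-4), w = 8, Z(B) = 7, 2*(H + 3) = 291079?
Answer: 282001/2 ≈ 1.4100e+5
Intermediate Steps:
H = 291073/2 (H = -3 + (½)*291079 = -3 + 291079/2 = 291073/2 ≈ 1.4554e+5)
l = -20
S(C, O) = 8 - 20*O (S(C, O) = O*(-20) + 8 = -20*O + 8 = 8 - 20*O)
((-83 + Z(2))² + H) + S(-436, 516) = ((-83 + 7)² + 291073/2) + (8 - 20*516) = ((-76)² + 291073/2) + (8 - 10320) = (5776 + 291073/2) - 10312 = 302625/2 - 10312 = 282001/2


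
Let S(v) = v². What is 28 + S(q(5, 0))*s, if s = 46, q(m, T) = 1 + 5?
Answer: 1684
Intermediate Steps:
q(m, T) = 6
28 + S(q(5, 0))*s = 28 + 6²*46 = 28 + 36*46 = 28 + 1656 = 1684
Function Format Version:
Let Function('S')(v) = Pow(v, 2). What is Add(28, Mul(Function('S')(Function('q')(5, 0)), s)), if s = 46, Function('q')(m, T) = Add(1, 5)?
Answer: 1684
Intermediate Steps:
Function('q')(m, T) = 6
Add(28, Mul(Function('S')(Function('q')(5, 0)), s)) = Add(28, Mul(Pow(6, 2), 46)) = Add(28, Mul(36, 46)) = Add(28, 1656) = 1684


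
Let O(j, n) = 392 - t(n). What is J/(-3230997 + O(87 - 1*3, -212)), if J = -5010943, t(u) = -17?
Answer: 5010943/3230588 ≈ 1.5511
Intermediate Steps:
O(j, n) = 409 (O(j, n) = 392 - 1*(-17) = 392 + 17 = 409)
J/(-3230997 + O(87 - 1*3, -212)) = -5010943/(-3230997 + 409) = -5010943/(-3230588) = -5010943*(-1/3230588) = 5010943/3230588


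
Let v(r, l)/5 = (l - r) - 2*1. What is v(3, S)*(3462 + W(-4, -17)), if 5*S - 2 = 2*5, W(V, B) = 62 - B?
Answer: -46033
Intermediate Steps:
S = 12/5 (S = ⅖ + (2*5)/5 = ⅖ + (⅕)*10 = ⅖ + 2 = 12/5 ≈ 2.4000)
v(r, l) = -10 - 5*r + 5*l (v(r, l) = 5*((l - r) - 2*1) = 5*((l - r) - 2) = 5*(-2 + l - r) = -10 - 5*r + 5*l)
v(3, S)*(3462 + W(-4, -17)) = (-10 - 5*3 + 5*(12/5))*(3462 + (62 - 1*(-17))) = (-10 - 15 + 12)*(3462 + (62 + 17)) = -13*(3462 + 79) = -13*3541 = -46033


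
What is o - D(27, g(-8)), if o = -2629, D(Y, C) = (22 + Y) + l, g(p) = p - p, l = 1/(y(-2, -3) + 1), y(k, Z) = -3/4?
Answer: -2682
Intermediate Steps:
y(k, Z) = -¾ (y(k, Z) = -3*¼ = -¾)
l = 4 (l = 1/(-¾ + 1) = 1/(¼) = 4)
g(p) = 0
D(Y, C) = 26 + Y (D(Y, C) = (22 + Y) + 4 = 26 + Y)
o - D(27, g(-8)) = -2629 - (26 + 27) = -2629 - 1*53 = -2629 - 53 = -2682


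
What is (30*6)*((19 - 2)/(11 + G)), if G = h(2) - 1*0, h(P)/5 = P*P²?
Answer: 60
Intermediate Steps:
h(P) = 5*P³ (h(P) = 5*(P*P²) = 5*P³)
G = 40 (G = 5*2³ - 1*0 = 5*8 + 0 = 40 + 0 = 40)
(30*6)*((19 - 2)/(11 + G)) = (30*6)*((19 - 2)/(11 + 40)) = 180*(17/51) = 180*(17*(1/51)) = 180*(⅓) = 60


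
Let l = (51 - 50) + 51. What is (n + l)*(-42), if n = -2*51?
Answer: 2100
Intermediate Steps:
n = -102
l = 52 (l = 1 + 51 = 52)
(n + l)*(-42) = (-102 + 52)*(-42) = -50*(-42) = 2100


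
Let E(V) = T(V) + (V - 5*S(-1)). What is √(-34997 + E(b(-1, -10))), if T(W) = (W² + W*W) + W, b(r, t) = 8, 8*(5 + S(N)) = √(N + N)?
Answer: √(-557248 - 10*I*√2)/4 ≈ 0.0023681 - 186.62*I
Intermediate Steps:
S(N) = -5 + √2*√N/8 (S(N) = -5 + √(N + N)/8 = -5 + √(2*N)/8 = -5 + (√2*√N)/8 = -5 + √2*√N/8)
T(W) = W + 2*W² (T(W) = (W² + W²) + W = 2*W² + W = W + 2*W²)
E(V) = 25 + V + V*(1 + 2*V) - 5*I*√2/8 (E(V) = V*(1 + 2*V) + (V - 5*(-5 + √2*√(-1)/8)) = V*(1 + 2*V) + (V - 5*(-5 + √2*I/8)) = V*(1 + 2*V) + (V - 5*(-5 + I*√2/8)) = V*(1 + 2*V) + (V + (25 - 5*I*√2/8)) = V*(1 + 2*V) + (25 + V - 5*I*√2/8) = 25 + V + V*(1 + 2*V) - 5*I*√2/8)
√(-34997 + E(b(-1, -10))) = √(-34997 + (25 + 2*8 + 2*8² - 5*I*√2/8)) = √(-34997 + (25 + 16 + 2*64 - 5*I*√2/8)) = √(-34997 + (25 + 16 + 128 - 5*I*√2/8)) = √(-34997 + (169 - 5*I*√2/8)) = √(-34828 - 5*I*√2/8)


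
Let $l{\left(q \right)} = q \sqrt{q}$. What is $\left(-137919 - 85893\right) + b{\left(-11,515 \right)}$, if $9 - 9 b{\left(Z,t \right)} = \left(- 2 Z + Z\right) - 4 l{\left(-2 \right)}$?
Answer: $- \frac{2014310}{9} - \frac{8 i \sqrt{2}}{9} \approx -2.2381 \cdot 10^{5} - 1.2571 i$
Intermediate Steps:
$l{\left(q \right)} = q^{\frac{3}{2}}$
$b{\left(Z,t \right)} = 1 + \frac{Z}{9} - \frac{8 i \sqrt{2}}{9}$ ($b{\left(Z,t \right)} = 1 - \frac{\left(- 2 Z + Z\right) - 4 \left(-2\right)^{\frac{3}{2}}}{9} = 1 - \frac{- Z - 4 \left(- 2 i \sqrt{2}\right)}{9} = 1 - \frac{- Z + 8 i \sqrt{2}}{9} = 1 + \left(\frac{Z}{9} - \frac{8 i \sqrt{2}}{9}\right) = 1 + \frac{Z}{9} - \frac{8 i \sqrt{2}}{9}$)
$\left(-137919 - 85893\right) + b{\left(-11,515 \right)} = \left(-137919 - 85893\right) + \left(1 + \frac{1}{9} \left(-11\right) - \frac{8 i \sqrt{2}}{9}\right) = -223812 - \left(\frac{2}{9} + \frac{8 i \sqrt{2}}{9}\right) = - \frac{2014310}{9} - \frac{8 i \sqrt{2}}{9}$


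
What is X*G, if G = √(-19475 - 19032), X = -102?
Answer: -102*I*√38507 ≈ -20016.0*I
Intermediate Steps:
G = I*√38507 (G = √(-38507) = I*√38507 ≈ 196.23*I)
X*G = -102*I*√38507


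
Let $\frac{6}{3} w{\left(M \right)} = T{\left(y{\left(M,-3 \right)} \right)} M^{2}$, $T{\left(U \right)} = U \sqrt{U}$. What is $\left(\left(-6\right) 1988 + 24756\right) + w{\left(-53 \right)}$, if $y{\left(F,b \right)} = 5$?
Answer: $12828 + \frac{14045 \sqrt{5}}{2} \approx 28531.0$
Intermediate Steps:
$T{\left(U \right)} = U^{\frac{3}{2}}$
$w{\left(M \right)} = \frac{5 \sqrt{5} M^{2}}{2}$ ($w{\left(M \right)} = \frac{5^{\frac{3}{2}} M^{2}}{2} = \frac{5 \sqrt{5} M^{2}}{2}$)
$\left(\left(-6\right) 1988 + 24756\right) + w{\left(-53 \right)} = \left(\left(-6\right) 1988 + 24756\right) + \frac{5 \sqrt{5} \left(-53\right)^{2}}{2} = \left(-11928 + 24756\right) + \frac{5}{2} \sqrt{5} \cdot 2809 = 12828 + \frac{14045 \sqrt{5}}{2}$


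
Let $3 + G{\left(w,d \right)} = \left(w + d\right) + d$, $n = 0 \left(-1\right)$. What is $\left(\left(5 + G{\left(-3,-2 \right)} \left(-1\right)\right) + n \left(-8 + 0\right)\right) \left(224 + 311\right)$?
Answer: $8025$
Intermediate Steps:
$n = 0$
$G{\left(w,d \right)} = -3 + w + 2 d$ ($G{\left(w,d \right)} = -3 + \left(\left(w + d\right) + d\right) = -3 + \left(\left(d + w\right) + d\right) = -3 + \left(w + 2 d\right) = -3 + w + 2 d$)
$\left(\left(5 + G{\left(-3,-2 \right)} \left(-1\right)\right) + n \left(-8 + 0\right)\right) \left(224 + 311\right) = \left(\left(5 + \left(-3 - 3 + 2 \left(-2\right)\right) \left(-1\right)\right) + 0 \left(-8 + 0\right)\right) \left(224 + 311\right) = \left(\left(5 + \left(-3 - 3 - 4\right) \left(-1\right)\right) + 0 \left(-8\right)\right) 535 = \left(\left(5 - -10\right) + 0\right) 535 = \left(\left(5 + 10\right) + 0\right) 535 = \left(15 + 0\right) 535 = 15 \cdot 535 = 8025$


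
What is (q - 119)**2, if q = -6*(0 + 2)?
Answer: 17161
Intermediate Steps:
q = -12 (q = -6*2 = -12)
(q - 119)**2 = (-12 - 119)**2 = (-131)**2 = 17161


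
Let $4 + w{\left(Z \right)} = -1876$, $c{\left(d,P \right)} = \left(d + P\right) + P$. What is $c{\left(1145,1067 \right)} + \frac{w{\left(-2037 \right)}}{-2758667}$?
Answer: $\frac{9045670973}{2758667} \approx 3279.0$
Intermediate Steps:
$c{\left(d,P \right)} = d + 2 P$ ($c{\left(d,P \right)} = \left(P + d\right) + P = d + 2 P$)
$w{\left(Z \right)} = -1880$ ($w{\left(Z \right)} = -4 - 1876 = -1880$)
$c{\left(1145,1067 \right)} + \frac{w{\left(-2037 \right)}}{-2758667} = \left(1145 + 2 \cdot 1067\right) - \frac{1880}{-2758667} = \left(1145 + 2134\right) - - \frac{1880}{2758667} = 3279 + \frac{1880}{2758667} = \frac{9045670973}{2758667}$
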